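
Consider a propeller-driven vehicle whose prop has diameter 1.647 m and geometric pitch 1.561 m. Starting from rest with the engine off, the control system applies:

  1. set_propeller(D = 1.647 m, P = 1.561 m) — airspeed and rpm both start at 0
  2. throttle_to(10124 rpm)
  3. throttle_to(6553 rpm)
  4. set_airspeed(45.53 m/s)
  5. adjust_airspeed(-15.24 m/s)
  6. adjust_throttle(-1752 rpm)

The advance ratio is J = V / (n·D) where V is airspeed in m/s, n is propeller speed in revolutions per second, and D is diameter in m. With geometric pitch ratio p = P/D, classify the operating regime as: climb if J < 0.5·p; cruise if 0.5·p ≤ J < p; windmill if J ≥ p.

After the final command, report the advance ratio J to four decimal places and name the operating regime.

J = 0.2298, regime = climb

set_propeller: D = 1.647 m, P = 1.561 m (p = P/D = 0.947784); state ← (V=0, rpm=0)
throttle_to(10124): rpm ← 10124
throttle_to(6553): rpm ← 6553
set_airspeed(45.53): V ← 45.53 m/s
adjust_airspeed(-15.24): V ← 45.53 -15.24 = 30.29 m/s
adjust_throttle(-1752): rpm ← 6553 -1752 = 4801
final state: V = 30.29 m/s, rpm = 4801 → n = rpm/60 = 80.016667 rev/s
J = V / (n·D) = 30.29 / (80.016667 × 1.647) = 0.229840
regime bands: climb J<0.4739 | cruise [0.4739, 0.9478) | windmill J≥0.9478
J = 0.2298 → climb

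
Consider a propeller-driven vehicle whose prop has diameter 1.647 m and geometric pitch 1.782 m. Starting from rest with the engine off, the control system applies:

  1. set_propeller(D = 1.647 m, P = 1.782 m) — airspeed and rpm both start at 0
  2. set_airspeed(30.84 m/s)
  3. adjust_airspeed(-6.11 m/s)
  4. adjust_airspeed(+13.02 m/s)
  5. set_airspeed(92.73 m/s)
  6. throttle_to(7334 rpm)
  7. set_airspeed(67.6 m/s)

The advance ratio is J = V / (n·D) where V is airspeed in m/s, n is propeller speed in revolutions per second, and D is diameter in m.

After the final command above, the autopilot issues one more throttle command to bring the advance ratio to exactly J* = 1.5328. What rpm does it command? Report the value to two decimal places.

rpm = 1606.64

set_propeller: D = 1.647 m, P = 1.782 m (p = P/D = 1.081967); state ← (V=0, rpm=0)
set_airspeed(30.84): V ← 30.84 m/s
adjust_airspeed(-6.11): V ← 30.84 -6.11 = 24.73 m/s
adjust_airspeed(+13.02): V ← 24.73 +13.02 = 37.75 m/s
set_airspeed(92.73): V ← 92.73 m/s
throttle_to(7334): rpm ← 7334
set_airspeed(67.6): V ← 67.6 m/s
final state: V = 67.6 m/s, rpm = 7334 → n = rpm/60 = 122.233333 rev/s
target J* = 1.5328; solve J* = V/(n·D) for n: n = V/(J*·D) = 67.6/(1.5328 × 1.647) = 26.777351 rev/s
rpm = 60·n = 1606.641036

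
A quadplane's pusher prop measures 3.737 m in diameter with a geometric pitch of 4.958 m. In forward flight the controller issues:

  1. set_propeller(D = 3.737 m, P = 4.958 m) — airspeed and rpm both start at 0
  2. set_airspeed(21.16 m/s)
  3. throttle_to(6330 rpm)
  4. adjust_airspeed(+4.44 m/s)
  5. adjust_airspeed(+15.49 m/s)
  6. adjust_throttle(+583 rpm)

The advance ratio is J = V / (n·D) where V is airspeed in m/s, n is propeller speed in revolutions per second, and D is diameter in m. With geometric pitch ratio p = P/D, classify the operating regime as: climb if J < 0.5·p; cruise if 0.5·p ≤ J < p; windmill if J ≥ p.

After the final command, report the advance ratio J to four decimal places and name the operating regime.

set_propeller: D = 3.737 m, P = 4.958 m (p = P/D = 1.326733); state ← (V=0, rpm=0)
set_airspeed(21.16): V ← 21.16 m/s
throttle_to(6330): rpm ← 6330
adjust_airspeed(+4.44): V ← 21.16 +4.44 = 25.6 m/s
adjust_airspeed(+15.49): V ← 25.6 +15.49 = 41.09 m/s
adjust_throttle(+583): rpm ← 6330 +583 = 6913
final state: V = 41.09 m/s, rpm = 6913 → n = rpm/60 = 115.216667 rev/s
J = V / (n·D) = 41.09 / (115.216667 × 3.737) = 0.095433
regime bands: climb J<0.6634 | cruise [0.6634, 1.3267) | windmill J≥1.3267
J = 0.0954 → climb

J = 0.0954, regime = climb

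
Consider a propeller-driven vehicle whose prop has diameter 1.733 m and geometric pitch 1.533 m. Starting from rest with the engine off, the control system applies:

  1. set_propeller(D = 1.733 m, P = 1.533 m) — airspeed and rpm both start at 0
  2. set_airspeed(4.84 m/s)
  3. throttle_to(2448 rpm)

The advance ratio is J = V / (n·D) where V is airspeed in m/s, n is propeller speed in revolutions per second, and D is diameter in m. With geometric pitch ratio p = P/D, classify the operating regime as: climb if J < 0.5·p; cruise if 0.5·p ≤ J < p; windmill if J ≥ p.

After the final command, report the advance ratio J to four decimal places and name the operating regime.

set_propeller: D = 1.733 m, P = 1.533 m (p = P/D = 0.884593); state ← (V=0, rpm=0)
set_airspeed(4.84): V ← 4.84 m/s
throttle_to(2448): rpm ← 2448
final state: V = 4.84 m/s, rpm = 2448 → n = rpm/60 = 40.800000 rev/s
J = V / (n·D) = 4.84 / (40.800000 × 1.733) = 0.068452
regime bands: climb J<0.4423 | cruise [0.4423, 0.8846) | windmill J≥0.8846
J = 0.0685 → climb

J = 0.0685, regime = climb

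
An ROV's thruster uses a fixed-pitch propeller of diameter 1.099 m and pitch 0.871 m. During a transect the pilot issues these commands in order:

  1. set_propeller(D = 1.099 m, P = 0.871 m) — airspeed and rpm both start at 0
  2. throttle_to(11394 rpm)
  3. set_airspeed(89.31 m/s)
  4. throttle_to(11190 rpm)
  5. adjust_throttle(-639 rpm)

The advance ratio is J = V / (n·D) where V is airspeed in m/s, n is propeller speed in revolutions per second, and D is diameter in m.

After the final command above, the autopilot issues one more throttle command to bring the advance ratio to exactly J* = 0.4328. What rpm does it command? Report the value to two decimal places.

set_propeller: D = 1.099 m, P = 0.871 m (p = P/D = 0.792539); state ← (V=0, rpm=0)
throttle_to(11394): rpm ← 11394
set_airspeed(89.31): V ← 89.31 m/s
throttle_to(11190): rpm ← 11190
adjust_throttle(-639): rpm ← 11190 -639 = 10551
final state: V = 89.31 m/s, rpm = 10551 → n = rpm/60 = 175.850000 rev/s
target J* = 0.4328; solve J* = V/(n·D) for n: n = V/(J*·D) = 89.31/(0.4328 × 1.099) = 187.765218 rev/s
rpm = 60·n = 11265.913055

rpm = 11265.91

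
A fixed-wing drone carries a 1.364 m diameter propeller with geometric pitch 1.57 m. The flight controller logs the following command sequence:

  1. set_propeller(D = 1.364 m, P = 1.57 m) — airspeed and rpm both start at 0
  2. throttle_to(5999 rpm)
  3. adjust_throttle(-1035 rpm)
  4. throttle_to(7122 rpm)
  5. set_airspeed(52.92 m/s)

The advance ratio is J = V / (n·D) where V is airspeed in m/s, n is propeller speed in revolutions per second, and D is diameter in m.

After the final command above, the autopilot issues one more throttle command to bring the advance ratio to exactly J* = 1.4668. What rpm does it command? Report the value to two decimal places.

set_propeller: D = 1.364 m, P = 1.57 m (p = P/D = 1.151026); state ← (V=0, rpm=0)
throttle_to(5999): rpm ← 5999
adjust_throttle(-1035): rpm ← 5999 -1035 = 4964
throttle_to(7122): rpm ← 7122
set_airspeed(52.92): V ← 52.92 m/s
final state: V = 52.92 m/s, rpm = 7122 → n = rpm/60 = 118.700000 rev/s
target J* = 1.4668; solve J* = V/(n·D) for n: n = V/(J*·D) = 52.92/(1.4668 × 1.364) = 26.450541 rev/s
rpm = 60·n = 1587.032477

rpm = 1587.03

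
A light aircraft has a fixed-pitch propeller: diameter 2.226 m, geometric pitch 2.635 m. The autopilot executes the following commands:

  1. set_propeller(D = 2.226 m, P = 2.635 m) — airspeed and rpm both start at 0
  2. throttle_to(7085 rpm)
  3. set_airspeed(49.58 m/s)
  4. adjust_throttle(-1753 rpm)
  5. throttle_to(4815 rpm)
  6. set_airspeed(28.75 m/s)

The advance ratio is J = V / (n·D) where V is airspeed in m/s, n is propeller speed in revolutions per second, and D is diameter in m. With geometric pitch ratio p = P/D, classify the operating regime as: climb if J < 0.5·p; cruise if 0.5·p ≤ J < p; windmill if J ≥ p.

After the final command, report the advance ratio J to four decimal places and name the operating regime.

J = 0.1609, regime = climb

set_propeller: D = 2.226 m, P = 2.635 m (p = P/D = 1.183738); state ← (V=0, rpm=0)
throttle_to(7085): rpm ← 7085
set_airspeed(49.58): V ← 49.58 m/s
adjust_throttle(-1753): rpm ← 7085 -1753 = 5332
throttle_to(4815): rpm ← 4815
set_airspeed(28.75): V ← 28.75 m/s
final state: V = 28.75 m/s, rpm = 4815 → n = rpm/60 = 80.250000 rev/s
J = V / (n·D) = 28.75 / (80.250000 × 2.226) = 0.160941
regime bands: climb J<0.5919 | cruise [0.5919, 1.1837) | windmill J≥1.1837
J = 0.1609 → climb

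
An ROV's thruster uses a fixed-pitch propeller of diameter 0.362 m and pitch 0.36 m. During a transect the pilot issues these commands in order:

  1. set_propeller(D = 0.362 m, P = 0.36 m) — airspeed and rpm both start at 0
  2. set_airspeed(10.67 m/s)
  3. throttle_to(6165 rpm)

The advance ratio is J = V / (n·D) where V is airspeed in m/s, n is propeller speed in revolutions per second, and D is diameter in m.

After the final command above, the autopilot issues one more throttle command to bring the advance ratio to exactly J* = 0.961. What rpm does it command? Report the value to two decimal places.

set_propeller: D = 0.362 m, P = 0.36 m (p = P/D = 0.994475); state ← (V=0, rpm=0)
set_airspeed(10.67): V ← 10.67 m/s
throttle_to(6165): rpm ← 6165
final state: V = 10.67 m/s, rpm = 6165 → n = rpm/60 = 102.750000 rev/s
target J* = 0.961; solve J* = V/(n·D) for n: n = V/(J*·D) = 10.67/(0.961 × 0.362) = 30.671320 rev/s
rpm = 60·n = 1840.279175

rpm = 1840.28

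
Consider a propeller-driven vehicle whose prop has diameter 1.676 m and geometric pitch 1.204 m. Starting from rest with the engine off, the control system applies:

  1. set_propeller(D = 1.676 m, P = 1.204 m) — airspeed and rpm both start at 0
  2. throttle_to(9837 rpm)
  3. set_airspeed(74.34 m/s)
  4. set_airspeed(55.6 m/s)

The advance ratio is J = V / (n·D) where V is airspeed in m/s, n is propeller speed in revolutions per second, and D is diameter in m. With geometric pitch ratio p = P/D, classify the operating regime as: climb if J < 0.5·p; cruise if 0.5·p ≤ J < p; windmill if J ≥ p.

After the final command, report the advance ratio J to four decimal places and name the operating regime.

set_propeller: D = 1.676 m, P = 1.204 m (p = P/D = 0.718377); state ← (V=0, rpm=0)
throttle_to(9837): rpm ← 9837
set_airspeed(74.34): V ← 74.34 m/s
set_airspeed(55.6): V ← 55.6 m/s
final state: V = 55.6 m/s, rpm = 9837 → n = rpm/60 = 163.950000 rev/s
J = V / (n·D) = 55.6 / (163.950000 × 1.676) = 0.202344
regime bands: climb J<0.3592 | cruise [0.3592, 0.7184) | windmill J≥0.7184
J = 0.2023 → climb

J = 0.2023, regime = climb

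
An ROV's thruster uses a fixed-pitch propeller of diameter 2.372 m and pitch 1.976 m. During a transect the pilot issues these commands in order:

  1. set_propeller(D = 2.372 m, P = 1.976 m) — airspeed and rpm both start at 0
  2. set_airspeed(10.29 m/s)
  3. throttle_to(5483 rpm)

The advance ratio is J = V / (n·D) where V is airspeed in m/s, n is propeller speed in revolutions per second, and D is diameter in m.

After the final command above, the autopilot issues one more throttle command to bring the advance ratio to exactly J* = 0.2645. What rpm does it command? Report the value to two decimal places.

set_propeller: D = 2.372 m, P = 1.976 m (p = P/D = 0.833052); state ← (V=0, rpm=0)
set_airspeed(10.29): V ← 10.29 m/s
throttle_to(5483): rpm ← 5483
final state: V = 10.29 m/s, rpm = 5483 → n = rpm/60 = 91.383333 rev/s
target J* = 0.2645; solve J* = V/(n·D) for n: n = V/(J*·D) = 10.29/(0.2645 × 2.372) = 16.401177 rev/s
rpm = 60·n = 984.070616

rpm = 984.07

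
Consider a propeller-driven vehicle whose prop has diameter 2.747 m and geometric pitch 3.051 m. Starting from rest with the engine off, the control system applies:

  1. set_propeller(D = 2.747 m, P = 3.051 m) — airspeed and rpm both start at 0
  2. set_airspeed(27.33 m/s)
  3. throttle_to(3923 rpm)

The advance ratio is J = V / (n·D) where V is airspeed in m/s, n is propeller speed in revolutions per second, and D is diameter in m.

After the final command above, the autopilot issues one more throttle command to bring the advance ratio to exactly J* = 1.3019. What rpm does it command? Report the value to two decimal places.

rpm = 458.52

set_propeller: D = 2.747 m, P = 3.051 m (p = P/D = 1.110666); state ← (V=0, rpm=0)
set_airspeed(27.33): V ← 27.33 m/s
throttle_to(3923): rpm ← 3923
final state: V = 27.33 m/s, rpm = 3923 → n = rpm/60 = 65.383333 rev/s
target J* = 1.3019; solve J* = V/(n·D) for n: n = V/(J*·D) = 27.33/(1.3019 × 2.747) = 7.641935 rev/s
rpm = 60·n = 458.516106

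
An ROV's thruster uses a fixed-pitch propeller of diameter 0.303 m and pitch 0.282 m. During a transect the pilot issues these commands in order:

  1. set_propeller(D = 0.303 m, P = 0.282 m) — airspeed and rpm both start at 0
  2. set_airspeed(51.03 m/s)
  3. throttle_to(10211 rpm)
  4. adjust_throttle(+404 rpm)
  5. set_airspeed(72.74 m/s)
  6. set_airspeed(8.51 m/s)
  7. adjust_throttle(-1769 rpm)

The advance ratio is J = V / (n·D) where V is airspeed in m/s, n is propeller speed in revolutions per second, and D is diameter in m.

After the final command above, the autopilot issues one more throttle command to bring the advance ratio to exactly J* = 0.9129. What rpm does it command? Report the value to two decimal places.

set_propeller: D = 0.303 m, P = 0.282 m (p = P/D = 0.930693); state ← (V=0, rpm=0)
set_airspeed(51.03): V ← 51.03 m/s
throttle_to(10211): rpm ← 10211
adjust_throttle(+404): rpm ← 10211 +404 = 10615
set_airspeed(72.74): V ← 72.74 m/s
set_airspeed(8.51): V ← 8.51 m/s
adjust_throttle(-1769): rpm ← 10615 -1769 = 8846
final state: V = 8.51 m/s, rpm = 8846 → n = rpm/60 = 147.433333 rev/s
target J* = 0.9129; solve J* = V/(n·D) for n: n = V/(J*·D) = 8.51/(0.9129 × 0.303) = 30.765482 rev/s
rpm = 60·n = 1845.928924

rpm = 1845.93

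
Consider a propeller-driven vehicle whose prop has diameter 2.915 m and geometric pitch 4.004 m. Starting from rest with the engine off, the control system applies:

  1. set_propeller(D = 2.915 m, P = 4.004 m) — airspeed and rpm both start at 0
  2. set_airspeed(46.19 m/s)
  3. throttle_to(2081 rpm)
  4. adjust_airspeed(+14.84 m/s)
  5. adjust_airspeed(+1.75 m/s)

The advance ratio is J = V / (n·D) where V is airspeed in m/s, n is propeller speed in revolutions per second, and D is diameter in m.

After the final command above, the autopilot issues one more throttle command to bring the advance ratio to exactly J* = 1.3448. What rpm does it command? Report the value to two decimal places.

set_propeller: D = 2.915 m, P = 4.004 m (p = P/D = 1.373585); state ← (V=0, rpm=0)
set_airspeed(46.19): V ← 46.19 m/s
throttle_to(2081): rpm ← 2081
adjust_airspeed(+14.84): V ← 46.19 +14.84 = 61.03 m/s
adjust_airspeed(+1.75): V ← 61.03 +1.75 = 62.78 m/s
final state: V = 62.78 m/s, rpm = 2081 → n = rpm/60 = 34.683333 rev/s
target J* = 1.3448; solve J* = V/(n·D) for n: n = V/(J*·D) = 62.78/(1.3448 × 2.915) = 16.014930 rev/s
rpm = 60·n = 960.895816

rpm = 960.90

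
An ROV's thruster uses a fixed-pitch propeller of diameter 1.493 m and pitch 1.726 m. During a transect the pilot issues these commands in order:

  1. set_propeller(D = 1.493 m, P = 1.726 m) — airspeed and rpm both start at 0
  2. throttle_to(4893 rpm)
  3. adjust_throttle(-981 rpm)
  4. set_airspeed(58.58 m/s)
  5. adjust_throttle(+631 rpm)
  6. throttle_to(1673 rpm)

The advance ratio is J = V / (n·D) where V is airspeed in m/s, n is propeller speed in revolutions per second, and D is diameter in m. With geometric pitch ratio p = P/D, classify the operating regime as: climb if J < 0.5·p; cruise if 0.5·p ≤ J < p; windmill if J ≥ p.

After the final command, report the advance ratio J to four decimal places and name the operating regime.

J = 1.4072, regime = windmill

set_propeller: D = 1.493 m, P = 1.726 m (p = P/D = 1.156062); state ← (V=0, rpm=0)
throttle_to(4893): rpm ← 4893
adjust_throttle(-981): rpm ← 4893 -981 = 3912
set_airspeed(58.58): V ← 58.58 m/s
adjust_throttle(+631): rpm ← 3912 +631 = 4543
throttle_to(1673): rpm ← 1673
final state: V = 58.58 m/s, rpm = 1673 → n = rpm/60 = 27.883333 rev/s
J = V / (n·D) = 58.58 / (27.883333 × 1.493) = 1.407164
regime bands: climb J<0.5780 | cruise [0.5780, 1.1561) | windmill J≥1.1561
J = 1.4072 → windmill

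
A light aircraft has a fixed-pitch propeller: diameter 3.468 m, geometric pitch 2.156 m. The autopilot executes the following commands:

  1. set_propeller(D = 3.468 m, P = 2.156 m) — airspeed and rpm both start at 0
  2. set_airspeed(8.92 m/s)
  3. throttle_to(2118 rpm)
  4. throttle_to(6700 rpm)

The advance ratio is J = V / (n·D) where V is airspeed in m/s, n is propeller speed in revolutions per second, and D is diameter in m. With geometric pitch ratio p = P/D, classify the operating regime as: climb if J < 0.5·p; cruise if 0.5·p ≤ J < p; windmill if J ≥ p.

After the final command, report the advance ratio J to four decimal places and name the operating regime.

J = 0.0230, regime = climb

set_propeller: D = 3.468 m, P = 2.156 m (p = P/D = 0.621684); state ← (V=0, rpm=0)
set_airspeed(8.92): V ← 8.92 m/s
throttle_to(2118): rpm ← 2118
throttle_to(6700): rpm ← 6700
final state: V = 8.92 m/s, rpm = 6700 → n = rpm/60 = 111.666667 rev/s
J = V / (n·D) = 8.92 / (111.666667 × 3.468) = 0.023034
regime bands: climb J<0.3108 | cruise [0.3108, 0.6217) | windmill J≥0.6217
J = 0.0230 → climb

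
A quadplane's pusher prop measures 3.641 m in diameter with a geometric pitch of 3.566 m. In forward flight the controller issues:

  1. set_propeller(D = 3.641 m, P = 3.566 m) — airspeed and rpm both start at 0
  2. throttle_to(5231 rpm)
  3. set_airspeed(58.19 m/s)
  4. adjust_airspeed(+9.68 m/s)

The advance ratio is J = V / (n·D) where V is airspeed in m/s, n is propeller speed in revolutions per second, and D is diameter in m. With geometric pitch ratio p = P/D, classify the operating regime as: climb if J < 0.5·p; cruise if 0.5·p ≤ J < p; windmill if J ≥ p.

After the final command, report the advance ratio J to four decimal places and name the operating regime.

set_propeller: D = 3.641 m, P = 3.566 m (p = P/D = 0.979401); state ← (V=0, rpm=0)
throttle_to(5231): rpm ← 5231
set_airspeed(58.19): V ← 58.19 m/s
adjust_airspeed(+9.68): V ← 58.19 +9.68 = 67.87 m/s
final state: V = 67.87 m/s, rpm = 5231 → n = rpm/60 = 87.183333 rev/s
J = V / (n·D) = 67.87 / (87.183333 × 3.641) = 0.213808
regime bands: climb J<0.4897 | cruise [0.4897, 0.9794) | windmill J≥0.9794
J = 0.2138 → climb

J = 0.2138, regime = climb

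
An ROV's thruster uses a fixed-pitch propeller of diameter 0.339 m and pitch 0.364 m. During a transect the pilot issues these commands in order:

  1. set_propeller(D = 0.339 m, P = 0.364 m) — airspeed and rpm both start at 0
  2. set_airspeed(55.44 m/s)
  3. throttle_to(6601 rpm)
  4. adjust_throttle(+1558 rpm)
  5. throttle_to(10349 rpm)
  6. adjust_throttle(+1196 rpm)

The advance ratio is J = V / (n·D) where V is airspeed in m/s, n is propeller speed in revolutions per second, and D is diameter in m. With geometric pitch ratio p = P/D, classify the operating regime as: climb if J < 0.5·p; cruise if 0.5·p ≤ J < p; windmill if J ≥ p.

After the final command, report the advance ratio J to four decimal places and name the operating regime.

J = 0.8499, regime = cruise

set_propeller: D = 0.339 m, P = 0.364 m (p = P/D = 1.073746); state ← (V=0, rpm=0)
set_airspeed(55.44): V ← 55.44 m/s
throttle_to(6601): rpm ← 6601
adjust_throttle(+1558): rpm ← 6601 +1558 = 8159
throttle_to(10349): rpm ← 10349
adjust_throttle(+1196): rpm ← 10349 +1196 = 11545
final state: V = 55.44 m/s, rpm = 11545 → n = rpm/60 = 192.416667 rev/s
J = V / (n·D) = 55.44 / (192.416667 × 0.339) = 0.849925
regime bands: climb J<0.5369 | cruise [0.5369, 1.0737) | windmill J≥1.0737
J = 0.8499 → cruise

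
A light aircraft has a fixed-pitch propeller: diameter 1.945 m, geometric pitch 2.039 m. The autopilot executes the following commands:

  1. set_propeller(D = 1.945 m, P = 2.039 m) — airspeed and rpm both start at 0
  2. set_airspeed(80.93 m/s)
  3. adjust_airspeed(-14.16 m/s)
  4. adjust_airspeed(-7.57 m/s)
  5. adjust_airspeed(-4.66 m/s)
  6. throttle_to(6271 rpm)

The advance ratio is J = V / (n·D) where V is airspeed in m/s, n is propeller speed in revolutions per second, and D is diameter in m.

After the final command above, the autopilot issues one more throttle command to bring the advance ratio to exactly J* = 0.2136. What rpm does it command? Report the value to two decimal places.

rpm = 7876.72

set_propeller: D = 1.945 m, P = 2.039 m (p = P/D = 1.048329); state ← (V=0, rpm=0)
set_airspeed(80.93): V ← 80.93 m/s
adjust_airspeed(-14.16): V ← 80.93 -14.16 = 66.77 m/s
adjust_airspeed(-7.57): V ← 66.77 -7.57 = 59.2 m/s
adjust_airspeed(-4.66): V ← 59.2 -4.66 = 54.54 m/s
throttle_to(6271): rpm ← 6271
final state: V = 54.54 m/s, rpm = 6271 → n = rpm/60 = 104.516667 rev/s
target J* = 0.2136; solve J* = V/(n·D) for n: n = V/(J*·D) = 54.54/(0.2136 × 1.945) = 131.278704 rev/s
rpm = 60·n = 7876.722221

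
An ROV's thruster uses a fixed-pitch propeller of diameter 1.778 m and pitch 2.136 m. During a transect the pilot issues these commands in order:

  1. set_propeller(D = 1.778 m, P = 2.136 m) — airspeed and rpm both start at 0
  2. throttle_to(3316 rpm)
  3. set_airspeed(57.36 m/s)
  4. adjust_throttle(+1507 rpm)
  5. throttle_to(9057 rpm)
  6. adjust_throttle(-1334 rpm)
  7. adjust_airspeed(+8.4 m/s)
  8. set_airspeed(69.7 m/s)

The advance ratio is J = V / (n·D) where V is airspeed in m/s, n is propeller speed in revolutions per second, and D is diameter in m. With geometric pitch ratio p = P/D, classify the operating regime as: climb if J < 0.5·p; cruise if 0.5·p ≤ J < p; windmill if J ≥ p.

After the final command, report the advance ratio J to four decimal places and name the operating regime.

set_propeller: D = 1.778 m, P = 2.136 m (p = P/D = 1.201350); state ← (V=0, rpm=0)
throttle_to(3316): rpm ← 3316
set_airspeed(57.36): V ← 57.36 m/s
adjust_throttle(+1507): rpm ← 3316 +1507 = 4823
throttle_to(9057): rpm ← 9057
adjust_throttle(-1334): rpm ← 9057 -1334 = 7723
adjust_airspeed(+8.4): V ← 57.36 +8.4 = 65.76 m/s
set_airspeed(69.7): V ← 69.7 m/s
final state: V = 69.7 m/s, rpm = 7723 → n = rpm/60 = 128.716667 rev/s
J = V / (n·D) = 69.7 / (128.716667 × 1.778) = 0.304555
regime bands: climb J<0.6007 | cruise [0.6007, 1.2013) | windmill J≥1.2013
J = 0.3046 → climb

J = 0.3046, regime = climb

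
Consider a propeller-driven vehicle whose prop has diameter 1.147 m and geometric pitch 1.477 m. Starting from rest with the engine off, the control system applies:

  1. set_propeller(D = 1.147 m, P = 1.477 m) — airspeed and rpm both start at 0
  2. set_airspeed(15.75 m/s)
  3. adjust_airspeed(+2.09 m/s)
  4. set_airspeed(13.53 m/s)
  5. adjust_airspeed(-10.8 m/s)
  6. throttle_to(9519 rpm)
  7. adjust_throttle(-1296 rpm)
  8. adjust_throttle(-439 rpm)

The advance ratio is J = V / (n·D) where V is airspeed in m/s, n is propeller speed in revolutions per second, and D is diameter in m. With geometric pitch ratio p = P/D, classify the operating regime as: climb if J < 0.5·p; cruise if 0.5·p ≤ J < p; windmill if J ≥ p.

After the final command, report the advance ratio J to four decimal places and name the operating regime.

set_propeller: D = 1.147 m, P = 1.477 m (p = P/D = 1.287707); state ← (V=0, rpm=0)
set_airspeed(15.75): V ← 15.75 m/s
adjust_airspeed(+2.09): V ← 15.75 +2.09 = 17.84 m/s
set_airspeed(13.53): V ← 13.53 m/s
adjust_airspeed(-10.8): V ← 13.53 -10.8 = 2.73 m/s
throttle_to(9519): rpm ← 9519
adjust_throttle(-1296): rpm ← 9519 -1296 = 8223
adjust_throttle(-439): rpm ← 8223 -439 = 7784
final state: V = 2.73 m/s, rpm = 7784 → n = rpm/60 = 129.733333 rev/s
J = V / (n·D) = 2.73 / (129.733333 × 1.147) = 0.018346
regime bands: climb J<0.6439 | cruise [0.6439, 1.2877) | windmill J≥1.2877
J = 0.0183 → climb

J = 0.0183, regime = climb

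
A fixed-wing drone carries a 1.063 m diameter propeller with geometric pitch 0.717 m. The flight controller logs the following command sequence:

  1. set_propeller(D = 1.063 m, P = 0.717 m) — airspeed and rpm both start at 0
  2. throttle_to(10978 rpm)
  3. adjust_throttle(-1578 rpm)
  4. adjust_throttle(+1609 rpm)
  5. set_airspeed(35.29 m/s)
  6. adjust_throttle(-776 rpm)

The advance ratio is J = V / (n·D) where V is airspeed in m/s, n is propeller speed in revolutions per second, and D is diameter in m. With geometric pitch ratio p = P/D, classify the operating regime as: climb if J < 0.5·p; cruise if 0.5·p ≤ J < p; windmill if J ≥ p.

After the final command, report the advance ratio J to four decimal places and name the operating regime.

set_propeller: D = 1.063 m, P = 0.717 m (p = P/D = 0.674506); state ← (V=0, rpm=0)
throttle_to(10978): rpm ← 10978
adjust_throttle(-1578): rpm ← 10978 -1578 = 9400
adjust_throttle(+1609): rpm ← 9400 +1609 = 11009
set_airspeed(35.29): V ← 35.29 m/s
adjust_throttle(-776): rpm ← 11009 -776 = 10233
final state: V = 35.29 m/s, rpm = 10233 → n = rpm/60 = 170.550000 rev/s
J = V / (n·D) = 35.29 / (170.550000 × 1.063) = 0.194655
regime bands: climb J<0.3373 | cruise [0.3373, 0.6745) | windmill J≥0.6745
J = 0.1947 → climb

J = 0.1947, regime = climb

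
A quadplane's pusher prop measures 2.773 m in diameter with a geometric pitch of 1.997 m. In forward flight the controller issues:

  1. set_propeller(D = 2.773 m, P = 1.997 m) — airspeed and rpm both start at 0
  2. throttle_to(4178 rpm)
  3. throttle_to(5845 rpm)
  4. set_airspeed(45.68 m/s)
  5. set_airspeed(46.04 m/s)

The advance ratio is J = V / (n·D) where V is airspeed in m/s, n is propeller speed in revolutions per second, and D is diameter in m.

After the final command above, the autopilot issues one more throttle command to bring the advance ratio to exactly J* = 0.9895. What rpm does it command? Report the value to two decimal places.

set_propeller: D = 2.773 m, P = 1.997 m (p = P/D = 0.720159); state ← (V=0, rpm=0)
throttle_to(4178): rpm ← 4178
throttle_to(5845): rpm ← 5845
set_airspeed(45.68): V ← 45.68 m/s
set_airspeed(46.04): V ← 46.04 m/s
final state: V = 46.04 m/s, rpm = 5845 → n = rpm/60 = 97.416667 rev/s
target J* = 0.9895; solve J* = V/(n·D) for n: n = V/(J*·D) = 46.04/(0.9895 × 2.773) = 16.779138 rev/s
rpm = 60·n = 1006.748282

rpm = 1006.75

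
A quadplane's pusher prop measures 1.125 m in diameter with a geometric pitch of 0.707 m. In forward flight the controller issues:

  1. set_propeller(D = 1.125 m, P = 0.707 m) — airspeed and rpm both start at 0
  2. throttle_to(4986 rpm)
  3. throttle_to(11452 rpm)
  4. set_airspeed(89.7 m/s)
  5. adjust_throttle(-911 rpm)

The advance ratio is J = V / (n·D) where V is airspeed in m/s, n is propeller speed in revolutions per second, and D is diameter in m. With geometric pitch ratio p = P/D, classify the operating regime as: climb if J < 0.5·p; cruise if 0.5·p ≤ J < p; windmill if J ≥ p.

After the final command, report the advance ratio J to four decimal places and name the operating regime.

J = 0.4538, regime = cruise

set_propeller: D = 1.125 m, P = 0.707 m (p = P/D = 0.628444); state ← (V=0, rpm=0)
throttle_to(4986): rpm ← 4986
throttle_to(11452): rpm ← 11452
set_airspeed(89.7): V ← 89.7 m/s
adjust_throttle(-911): rpm ← 11452 -911 = 10541
final state: V = 89.7 m/s, rpm = 10541 → n = rpm/60 = 175.683333 rev/s
J = V / (n·D) = 89.7 / (175.683333 × 1.125) = 0.453847
regime bands: climb J<0.3142 | cruise [0.3142, 0.6284) | windmill J≥0.6284
J = 0.4538 → cruise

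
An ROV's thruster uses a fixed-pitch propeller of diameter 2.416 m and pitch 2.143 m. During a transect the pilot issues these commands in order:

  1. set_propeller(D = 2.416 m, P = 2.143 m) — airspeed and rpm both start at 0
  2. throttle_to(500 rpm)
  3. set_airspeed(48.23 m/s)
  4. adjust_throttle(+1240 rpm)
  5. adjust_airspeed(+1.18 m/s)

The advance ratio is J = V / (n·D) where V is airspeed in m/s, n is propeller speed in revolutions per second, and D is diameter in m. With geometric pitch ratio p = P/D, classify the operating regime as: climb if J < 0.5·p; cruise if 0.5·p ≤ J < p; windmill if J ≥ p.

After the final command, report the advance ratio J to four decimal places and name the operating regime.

set_propeller: D = 2.416 m, P = 2.143 m (p = P/D = 0.887003); state ← (V=0, rpm=0)
throttle_to(500): rpm ← 500
set_airspeed(48.23): V ← 48.23 m/s
adjust_throttle(+1240): rpm ← 500 +1240 = 1740
adjust_airspeed(+1.18): V ← 48.23 +1.18 = 49.41 m/s
final state: V = 49.41 m/s, rpm = 1740 → n = rpm/60 = 29.000000 rev/s
J = V / (n·D) = 49.41 / (29.000000 × 2.416) = 0.705212
regime bands: climb J<0.4435 | cruise [0.4435, 0.8870) | windmill J≥0.8870
J = 0.7052 → cruise

J = 0.7052, regime = cruise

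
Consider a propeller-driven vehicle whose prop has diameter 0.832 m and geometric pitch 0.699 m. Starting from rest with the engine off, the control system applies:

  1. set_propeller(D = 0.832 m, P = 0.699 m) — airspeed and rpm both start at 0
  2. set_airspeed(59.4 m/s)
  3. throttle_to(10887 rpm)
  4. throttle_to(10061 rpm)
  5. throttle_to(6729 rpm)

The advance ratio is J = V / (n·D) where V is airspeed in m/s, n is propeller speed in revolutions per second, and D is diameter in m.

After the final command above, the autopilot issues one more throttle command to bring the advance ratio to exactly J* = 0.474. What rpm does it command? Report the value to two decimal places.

rpm = 9037.24

set_propeller: D = 0.832 m, P = 0.699 m (p = P/D = 0.840144); state ← (V=0, rpm=0)
set_airspeed(59.4): V ← 59.4 m/s
throttle_to(10887): rpm ← 10887
throttle_to(10061): rpm ← 10061
throttle_to(6729): rpm ← 6729
final state: V = 59.4 m/s, rpm = 6729 → n = rpm/60 = 112.150000 rev/s
target J* = 0.474; solve J* = V/(n·D) for n: n = V/(J*·D) = 59.4/(0.474 × 0.832) = 150.620740 rev/s
rpm = 60·n = 9037.244401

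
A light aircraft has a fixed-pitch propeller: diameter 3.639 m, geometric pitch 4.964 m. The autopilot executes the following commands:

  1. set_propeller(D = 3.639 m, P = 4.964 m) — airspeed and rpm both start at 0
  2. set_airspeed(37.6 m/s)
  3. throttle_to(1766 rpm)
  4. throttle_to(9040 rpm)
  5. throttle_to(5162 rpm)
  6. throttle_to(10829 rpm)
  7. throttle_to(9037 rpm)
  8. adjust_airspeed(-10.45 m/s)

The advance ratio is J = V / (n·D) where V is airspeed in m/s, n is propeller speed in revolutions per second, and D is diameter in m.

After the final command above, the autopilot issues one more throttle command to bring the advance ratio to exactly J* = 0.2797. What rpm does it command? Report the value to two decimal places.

rpm = 1600.47

set_propeller: D = 3.639 m, P = 4.964 m (p = P/D = 1.364111); state ← (V=0, rpm=0)
set_airspeed(37.6): V ← 37.6 m/s
throttle_to(1766): rpm ← 1766
throttle_to(9040): rpm ← 9040
throttle_to(5162): rpm ← 5162
throttle_to(10829): rpm ← 10829
throttle_to(9037): rpm ← 9037
adjust_airspeed(-10.45): V ← 37.6 -10.45 = 27.15 m/s
final state: V = 27.15 m/s, rpm = 9037 → n = rpm/60 = 150.616667 rev/s
target J* = 0.2797; solve J* = V/(n·D) for n: n = V/(J*·D) = 27.15/(0.2797 × 3.639) = 26.674440 rev/s
rpm = 60·n = 1600.466405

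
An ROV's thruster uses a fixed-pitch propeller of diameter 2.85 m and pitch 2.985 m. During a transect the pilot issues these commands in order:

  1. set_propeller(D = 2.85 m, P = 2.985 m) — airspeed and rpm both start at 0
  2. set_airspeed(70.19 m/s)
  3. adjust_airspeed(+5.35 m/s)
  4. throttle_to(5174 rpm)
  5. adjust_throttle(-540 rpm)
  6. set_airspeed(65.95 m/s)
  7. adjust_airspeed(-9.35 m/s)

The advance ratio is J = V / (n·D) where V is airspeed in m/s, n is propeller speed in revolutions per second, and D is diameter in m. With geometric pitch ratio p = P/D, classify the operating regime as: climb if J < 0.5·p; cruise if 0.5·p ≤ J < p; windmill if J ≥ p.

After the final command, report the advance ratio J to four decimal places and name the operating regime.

set_propeller: D = 2.85 m, P = 2.985 m (p = P/D = 1.047368); state ← (V=0, rpm=0)
set_airspeed(70.19): V ← 70.19 m/s
adjust_airspeed(+5.35): V ← 70.19 +5.35 = 75.54 m/s
throttle_to(5174): rpm ← 5174
adjust_throttle(-540): rpm ← 5174 -540 = 4634
set_airspeed(65.95): V ← 65.95 m/s
adjust_airspeed(-9.35): V ← 65.95 -9.35 = 56.6 m/s
final state: V = 56.6 m/s, rpm = 4634 → n = rpm/60 = 77.233333 rev/s
J = V / (n·D) = 56.6 / (77.233333 × 2.85) = 0.257138
regime bands: climb J<0.5237 | cruise [0.5237, 1.0474) | windmill J≥1.0474
J = 0.2571 → climb

J = 0.2571, regime = climb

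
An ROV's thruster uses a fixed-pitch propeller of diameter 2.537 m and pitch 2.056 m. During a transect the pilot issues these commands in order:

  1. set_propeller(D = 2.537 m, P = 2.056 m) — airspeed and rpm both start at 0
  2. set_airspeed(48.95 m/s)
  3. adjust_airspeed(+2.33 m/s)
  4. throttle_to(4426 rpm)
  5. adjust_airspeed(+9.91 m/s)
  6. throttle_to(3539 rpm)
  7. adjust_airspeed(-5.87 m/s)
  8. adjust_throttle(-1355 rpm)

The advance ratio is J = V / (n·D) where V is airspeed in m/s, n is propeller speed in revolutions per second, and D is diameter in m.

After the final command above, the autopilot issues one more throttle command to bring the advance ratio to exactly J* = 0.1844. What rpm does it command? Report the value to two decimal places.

rpm = 7094.99

set_propeller: D = 2.537 m, P = 2.056 m (p = P/D = 0.810406); state ← (V=0, rpm=0)
set_airspeed(48.95): V ← 48.95 m/s
adjust_airspeed(+2.33): V ← 48.95 +2.33 = 51.28 m/s
throttle_to(4426): rpm ← 4426
adjust_airspeed(+9.91): V ← 51.28 +9.91 = 61.19 m/s
throttle_to(3539): rpm ← 3539
adjust_airspeed(-5.87): V ← 61.19 -5.87 = 55.32 m/s
adjust_throttle(-1355): rpm ← 3539 -1355 = 2184
final state: V = 55.32 m/s, rpm = 2184 → n = rpm/60 = 36.400000 rev/s
target J* = 0.1844; solve J* = V/(n·D) for n: n = V/(J*·D) = 55.32/(0.1844 × 2.537) = 118.249901 rev/s
rpm = 60·n = 7094.994088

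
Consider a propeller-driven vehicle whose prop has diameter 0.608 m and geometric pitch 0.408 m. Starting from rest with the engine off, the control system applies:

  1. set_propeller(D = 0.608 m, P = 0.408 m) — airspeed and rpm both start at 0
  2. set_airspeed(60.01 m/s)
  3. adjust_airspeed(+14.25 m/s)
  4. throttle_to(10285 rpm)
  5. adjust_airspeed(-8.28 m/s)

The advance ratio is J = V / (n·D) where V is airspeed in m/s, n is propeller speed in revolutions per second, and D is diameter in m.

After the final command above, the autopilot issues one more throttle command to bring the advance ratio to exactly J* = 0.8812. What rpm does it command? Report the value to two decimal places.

set_propeller: D = 0.608 m, P = 0.408 m (p = P/D = 0.671053); state ← (V=0, rpm=0)
set_airspeed(60.01): V ← 60.01 m/s
adjust_airspeed(+14.25): V ← 60.01 +14.25 = 74.26 m/s
throttle_to(10285): rpm ← 10285
adjust_airspeed(-8.28): V ← 74.26 -8.28 = 65.98 m/s
final state: V = 65.98 m/s, rpm = 10285 → n = rpm/60 = 171.416667 rev/s
target J* = 0.8812; solve J* = V/(n·D) for n: n = V/(J*·D) = 65.98/(0.8812 × 0.608) = 123.149951 rev/s
rpm = 60·n = 7388.997061

rpm = 7389.00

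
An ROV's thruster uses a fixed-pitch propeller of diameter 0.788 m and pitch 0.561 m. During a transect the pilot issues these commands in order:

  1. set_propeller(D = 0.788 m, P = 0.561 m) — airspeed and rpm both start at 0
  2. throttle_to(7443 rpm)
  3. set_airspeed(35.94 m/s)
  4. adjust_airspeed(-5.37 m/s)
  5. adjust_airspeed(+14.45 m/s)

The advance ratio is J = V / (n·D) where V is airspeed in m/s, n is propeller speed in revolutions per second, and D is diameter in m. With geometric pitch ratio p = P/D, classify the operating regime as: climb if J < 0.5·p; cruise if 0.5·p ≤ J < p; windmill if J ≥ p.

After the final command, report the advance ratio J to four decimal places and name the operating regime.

set_propeller: D = 0.788 m, P = 0.561 m (p = P/D = 0.711929); state ← (V=0, rpm=0)
throttle_to(7443): rpm ← 7443
set_airspeed(35.94): V ← 35.94 m/s
adjust_airspeed(-5.37): V ← 35.94 -5.37 = 30.57 m/s
adjust_airspeed(+14.45): V ← 30.57 +14.45 = 45.02 m/s
final state: V = 45.02 m/s, rpm = 7443 → n = rpm/60 = 124.050000 rev/s
J = V / (n·D) = 45.02 / (124.050000 × 0.788) = 0.460556
regime bands: climb J<0.3560 | cruise [0.3560, 0.7119) | windmill J≥0.7119
J = 0.4606 → cruise

J = 0.4606, regime = cruise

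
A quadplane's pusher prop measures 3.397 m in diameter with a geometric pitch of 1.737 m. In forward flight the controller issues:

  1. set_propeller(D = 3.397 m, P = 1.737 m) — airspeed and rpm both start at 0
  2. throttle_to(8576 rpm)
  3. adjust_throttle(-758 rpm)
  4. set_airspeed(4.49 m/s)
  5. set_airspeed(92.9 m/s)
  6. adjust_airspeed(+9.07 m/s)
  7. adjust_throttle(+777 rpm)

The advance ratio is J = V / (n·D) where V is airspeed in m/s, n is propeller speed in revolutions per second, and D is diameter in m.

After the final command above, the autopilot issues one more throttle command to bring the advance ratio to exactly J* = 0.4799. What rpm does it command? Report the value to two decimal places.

rpm = 3752.99

set_propeller: D = 3.397 m, P = 1.737 m (p = P/D = 0.511334); state ← (V=0, rpm=0)
throttle_to(8576): rpm ← 8576
adjust_throttle(-758): rpm ← 8576 -758 = 7818
set_airspeed(4.49): V ← 4.49 m/s
set_airspeed(92.9): V ← 92.9 m/s
adjust_airspeed(+9.07): V ← 92.9 +9.07 = 101.97 m/s
adjust_throttle(+777): rpm ← 7818 +777 = 8595
final state: V = 101.97 m/s, rpm = 8595 → n = rpm/60 = 143.250000 rev/s
target J* = 0.4799; solve J* = V/(n·D) for n: n = V/(J*·D) = 101.97/(0.4799 × 3.397) = 62.549828 rev/s
rpm = 60·n = 3752.989703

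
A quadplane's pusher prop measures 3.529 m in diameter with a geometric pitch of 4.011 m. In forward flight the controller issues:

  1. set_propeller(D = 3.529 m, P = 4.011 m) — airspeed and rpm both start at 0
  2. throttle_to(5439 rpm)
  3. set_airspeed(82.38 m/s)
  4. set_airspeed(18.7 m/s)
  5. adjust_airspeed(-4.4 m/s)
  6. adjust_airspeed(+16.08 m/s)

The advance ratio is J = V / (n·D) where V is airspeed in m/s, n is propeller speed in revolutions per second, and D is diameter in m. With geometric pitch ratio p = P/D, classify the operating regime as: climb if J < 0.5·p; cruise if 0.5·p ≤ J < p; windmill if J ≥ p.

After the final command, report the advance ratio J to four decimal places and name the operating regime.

J = 0.0950, regime = climb

set_propeller: D = 3.529 m, P = 4.011 m (p = P/D = 1.136583); state ← (V=0, rpm=0)
throttle_to(5439): rpm ← 5439
set_airspeed(82.38): V ← 82.38 m/s
set_airspeed(18.7): V ← 18.7 m/s
adjust_airspeed(-4.4): V ← 18.7 -4.4 = 14.3 m/s
adjust_airspeed(+16.08): V ← 14.3 +16.08 = 30.38 m/s
final state: V = 30.38 m/s, rpm = 5439 → n = rpm/60 = 90.650000 rev/s
J = V / (n·D) = 30.38 / (90.650000 × 3.529) = 0.094966
regime bands: climb J<0.5683 | cruise [0.5683, 1.1366) | windmill J≥1.1366
J = 0.0950 → climb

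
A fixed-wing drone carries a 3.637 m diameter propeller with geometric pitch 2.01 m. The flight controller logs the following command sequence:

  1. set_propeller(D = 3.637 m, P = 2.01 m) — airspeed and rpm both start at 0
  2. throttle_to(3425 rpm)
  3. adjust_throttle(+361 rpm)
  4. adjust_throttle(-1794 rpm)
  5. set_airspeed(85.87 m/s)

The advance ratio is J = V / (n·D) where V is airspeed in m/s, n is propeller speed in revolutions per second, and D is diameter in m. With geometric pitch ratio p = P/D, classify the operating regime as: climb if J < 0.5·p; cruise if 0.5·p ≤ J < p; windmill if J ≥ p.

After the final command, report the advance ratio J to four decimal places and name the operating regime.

J = 0.7111, regime = windmill

set_propeller: D = 3.637 m, P = 2.01 m (p = P/D = 0.552653); state ← (V=0, rpm=0)
throttle_to(3425): rpm ← 3425
adjust_throttle(+361): rpm ← 3425 +361 = 3786
adjust_throttle(-1794): rpm ← 3786 -1794 = 1992
set_airspeed(85.87): V ← 85.87 m/s
final state: V = 85.87 m/s, rpm = 1992 → n = rpm/60 = 33.200000 rev/s
J = V / (n·D) = 85.87 / (33.200000 × 3.637) = 0.711148
regime bands: climb J<0.2763 | cruise [0.2763, 0.5527) | windmill J≥0.5527
J = 0.7111 → windmill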